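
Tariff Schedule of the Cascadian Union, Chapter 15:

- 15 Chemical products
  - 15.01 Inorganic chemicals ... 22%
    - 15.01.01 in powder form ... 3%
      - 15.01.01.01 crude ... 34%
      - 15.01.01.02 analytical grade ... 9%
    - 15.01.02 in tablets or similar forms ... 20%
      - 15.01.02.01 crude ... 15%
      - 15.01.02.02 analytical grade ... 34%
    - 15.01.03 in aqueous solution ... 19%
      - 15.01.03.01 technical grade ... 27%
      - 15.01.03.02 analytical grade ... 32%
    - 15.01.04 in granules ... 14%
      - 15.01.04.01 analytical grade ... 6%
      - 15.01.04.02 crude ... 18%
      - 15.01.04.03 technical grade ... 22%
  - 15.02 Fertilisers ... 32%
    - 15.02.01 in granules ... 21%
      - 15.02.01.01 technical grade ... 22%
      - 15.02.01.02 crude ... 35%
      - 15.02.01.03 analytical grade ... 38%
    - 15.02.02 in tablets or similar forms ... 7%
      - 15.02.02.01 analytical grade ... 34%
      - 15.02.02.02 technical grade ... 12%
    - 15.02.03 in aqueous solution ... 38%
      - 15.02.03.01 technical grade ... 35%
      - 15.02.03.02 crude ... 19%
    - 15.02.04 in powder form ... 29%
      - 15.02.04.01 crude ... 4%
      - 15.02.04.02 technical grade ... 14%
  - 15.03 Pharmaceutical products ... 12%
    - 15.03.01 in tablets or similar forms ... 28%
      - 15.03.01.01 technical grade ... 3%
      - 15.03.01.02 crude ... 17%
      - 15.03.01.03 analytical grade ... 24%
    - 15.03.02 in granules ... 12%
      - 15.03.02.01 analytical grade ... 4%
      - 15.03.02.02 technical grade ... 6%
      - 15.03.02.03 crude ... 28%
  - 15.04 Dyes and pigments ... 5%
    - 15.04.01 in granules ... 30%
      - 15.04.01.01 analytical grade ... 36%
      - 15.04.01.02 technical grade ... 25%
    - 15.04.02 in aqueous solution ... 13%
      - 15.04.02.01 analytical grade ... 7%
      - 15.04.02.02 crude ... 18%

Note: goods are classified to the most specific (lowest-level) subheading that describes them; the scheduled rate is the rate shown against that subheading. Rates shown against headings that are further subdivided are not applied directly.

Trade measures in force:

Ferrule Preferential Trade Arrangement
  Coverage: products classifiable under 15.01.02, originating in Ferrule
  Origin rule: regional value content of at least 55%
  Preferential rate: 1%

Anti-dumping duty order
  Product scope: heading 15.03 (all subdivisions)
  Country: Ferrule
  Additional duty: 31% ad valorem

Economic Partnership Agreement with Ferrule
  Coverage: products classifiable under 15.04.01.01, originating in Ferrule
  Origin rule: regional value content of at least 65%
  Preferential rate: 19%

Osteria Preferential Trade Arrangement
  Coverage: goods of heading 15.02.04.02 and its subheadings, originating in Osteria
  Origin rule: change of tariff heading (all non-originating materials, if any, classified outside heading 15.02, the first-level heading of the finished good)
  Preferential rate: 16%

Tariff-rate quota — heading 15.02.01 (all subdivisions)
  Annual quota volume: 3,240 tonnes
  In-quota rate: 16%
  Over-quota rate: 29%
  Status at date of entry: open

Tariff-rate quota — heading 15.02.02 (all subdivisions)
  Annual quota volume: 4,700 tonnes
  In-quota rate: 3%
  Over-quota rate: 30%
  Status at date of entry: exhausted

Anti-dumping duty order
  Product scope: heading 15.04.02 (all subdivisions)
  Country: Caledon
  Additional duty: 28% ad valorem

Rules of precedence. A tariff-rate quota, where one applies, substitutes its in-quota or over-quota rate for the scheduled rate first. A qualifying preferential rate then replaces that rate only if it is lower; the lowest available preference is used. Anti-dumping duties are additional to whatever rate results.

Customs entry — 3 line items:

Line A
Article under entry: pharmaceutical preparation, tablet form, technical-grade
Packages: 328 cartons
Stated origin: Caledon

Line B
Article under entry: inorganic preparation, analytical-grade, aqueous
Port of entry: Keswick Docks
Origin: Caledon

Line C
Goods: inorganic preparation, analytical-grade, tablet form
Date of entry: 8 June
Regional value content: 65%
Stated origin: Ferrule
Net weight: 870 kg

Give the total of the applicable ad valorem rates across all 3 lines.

36%

Line A: pharmaceutical → 15.03; tablet form → 15.03.01; technical-grade → 15.03.01.01. Scheduled 3%. No special measure applies. → 3%.
Line B: inorganic → 15.01; aqueous → 15.01.03; analytical-grade → 15.01.03.02. Scheduled 32%. No special measure applies. → 32%.
Line C: inorganic → 15.01; tablet form → 15.01.02; analytical-grade → 15.01.02.02. Scheduled 34%. Ferrule agreement on 15.01.02: RVC ≥ 55% → 1% available; Ferrule agreement on 15.04.01.01: 15.01.02.02 not covered; preferential 1%. → 1%.
Sum: 3% + 32% + 1% = 36%.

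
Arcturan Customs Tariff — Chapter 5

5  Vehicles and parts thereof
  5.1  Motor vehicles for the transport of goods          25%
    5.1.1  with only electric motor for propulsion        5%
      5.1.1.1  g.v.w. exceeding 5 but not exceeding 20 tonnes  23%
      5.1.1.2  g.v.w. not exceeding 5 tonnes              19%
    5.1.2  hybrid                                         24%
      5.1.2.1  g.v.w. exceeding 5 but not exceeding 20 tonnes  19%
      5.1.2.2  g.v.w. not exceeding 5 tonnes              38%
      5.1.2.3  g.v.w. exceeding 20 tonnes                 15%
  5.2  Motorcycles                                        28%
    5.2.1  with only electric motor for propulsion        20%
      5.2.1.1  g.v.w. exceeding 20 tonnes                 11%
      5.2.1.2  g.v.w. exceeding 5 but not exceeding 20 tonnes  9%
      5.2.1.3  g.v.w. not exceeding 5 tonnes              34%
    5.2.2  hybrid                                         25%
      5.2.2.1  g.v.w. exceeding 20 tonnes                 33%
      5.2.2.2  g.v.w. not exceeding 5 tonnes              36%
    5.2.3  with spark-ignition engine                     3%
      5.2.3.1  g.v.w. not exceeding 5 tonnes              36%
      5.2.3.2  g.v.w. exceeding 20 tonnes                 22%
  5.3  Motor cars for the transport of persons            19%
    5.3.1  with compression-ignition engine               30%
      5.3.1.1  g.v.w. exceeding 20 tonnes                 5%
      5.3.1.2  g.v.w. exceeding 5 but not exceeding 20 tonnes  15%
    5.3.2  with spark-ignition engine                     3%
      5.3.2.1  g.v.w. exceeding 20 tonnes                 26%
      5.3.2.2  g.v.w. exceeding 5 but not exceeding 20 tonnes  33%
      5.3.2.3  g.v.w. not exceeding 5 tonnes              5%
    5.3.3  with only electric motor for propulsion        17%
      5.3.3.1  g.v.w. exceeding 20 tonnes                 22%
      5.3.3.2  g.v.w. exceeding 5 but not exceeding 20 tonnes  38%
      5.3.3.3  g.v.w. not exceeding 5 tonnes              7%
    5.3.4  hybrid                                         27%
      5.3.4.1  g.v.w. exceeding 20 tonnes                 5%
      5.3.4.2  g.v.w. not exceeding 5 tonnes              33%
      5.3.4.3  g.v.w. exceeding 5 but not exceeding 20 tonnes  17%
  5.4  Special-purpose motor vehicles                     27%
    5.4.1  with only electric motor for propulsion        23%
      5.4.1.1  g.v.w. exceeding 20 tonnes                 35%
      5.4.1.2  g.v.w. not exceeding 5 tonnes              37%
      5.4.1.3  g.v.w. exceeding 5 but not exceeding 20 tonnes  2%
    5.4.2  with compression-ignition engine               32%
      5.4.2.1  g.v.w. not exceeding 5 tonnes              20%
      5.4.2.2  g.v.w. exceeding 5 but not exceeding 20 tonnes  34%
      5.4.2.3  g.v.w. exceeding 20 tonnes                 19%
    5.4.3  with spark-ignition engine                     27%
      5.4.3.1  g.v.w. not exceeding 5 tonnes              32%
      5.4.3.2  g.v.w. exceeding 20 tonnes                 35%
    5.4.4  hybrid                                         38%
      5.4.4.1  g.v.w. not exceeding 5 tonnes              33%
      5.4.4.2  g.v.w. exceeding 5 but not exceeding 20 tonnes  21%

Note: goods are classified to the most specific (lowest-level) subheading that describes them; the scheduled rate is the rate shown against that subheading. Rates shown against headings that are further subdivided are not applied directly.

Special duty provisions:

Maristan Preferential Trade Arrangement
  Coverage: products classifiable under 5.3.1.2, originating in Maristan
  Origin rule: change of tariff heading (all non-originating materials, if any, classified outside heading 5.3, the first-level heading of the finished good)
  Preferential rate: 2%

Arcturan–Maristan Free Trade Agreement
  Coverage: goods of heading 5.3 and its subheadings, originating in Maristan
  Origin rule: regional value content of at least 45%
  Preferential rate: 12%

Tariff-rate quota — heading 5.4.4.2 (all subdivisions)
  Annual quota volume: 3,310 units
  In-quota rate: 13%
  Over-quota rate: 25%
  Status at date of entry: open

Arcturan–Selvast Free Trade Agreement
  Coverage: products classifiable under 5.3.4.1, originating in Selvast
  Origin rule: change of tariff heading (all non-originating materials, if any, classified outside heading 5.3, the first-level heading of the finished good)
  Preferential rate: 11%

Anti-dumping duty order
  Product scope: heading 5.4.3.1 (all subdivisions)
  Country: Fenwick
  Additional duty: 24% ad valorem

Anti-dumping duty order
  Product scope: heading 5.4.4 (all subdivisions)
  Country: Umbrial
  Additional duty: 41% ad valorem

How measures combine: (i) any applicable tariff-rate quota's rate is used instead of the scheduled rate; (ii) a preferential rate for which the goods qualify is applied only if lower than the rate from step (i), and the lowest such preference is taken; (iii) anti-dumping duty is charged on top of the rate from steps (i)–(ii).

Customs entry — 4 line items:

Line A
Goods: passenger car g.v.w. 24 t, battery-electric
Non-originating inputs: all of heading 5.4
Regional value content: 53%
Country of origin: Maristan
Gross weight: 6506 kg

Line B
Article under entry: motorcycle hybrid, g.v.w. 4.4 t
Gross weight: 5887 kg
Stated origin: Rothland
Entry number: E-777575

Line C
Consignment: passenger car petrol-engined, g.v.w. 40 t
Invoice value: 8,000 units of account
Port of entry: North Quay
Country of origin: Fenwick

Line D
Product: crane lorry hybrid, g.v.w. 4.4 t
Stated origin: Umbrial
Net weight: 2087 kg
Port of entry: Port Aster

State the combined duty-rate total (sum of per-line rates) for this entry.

Line A: passenger car → 5.3; battery-electric → 5.3.3; g.v.w. 24 t → 5.3.3.1. Scheduled 22%. Maristan agreement on 5.3.1.2: 5.3.3.1 not covered; Maristan agreement on 5.3: RVC ≥ 45% → 12% available; preferential 12%. → 12%.
Line B: motorcycle → 5.2; hybrid → 5.2.2; g.v.w. 4.4 t → 5.2.2.2. Scheduled 36%. No special measure applies. → 36%.
Line C: passenger car → 5.3; petrol-engined → 5.3.2; g.v.w. 40 t → 5.3.2.1. Scheduled 26%. No special measure applies. → 26%.
Line D: crane lorry → 5.4; hybrid → 5.4.4; g.v.w. 4.4 t → 5.4.4.1. Scheduled 33%. anti-dumping (Umbrial, 5.4.4): +41%; total 33% + 41% = 74%. → 74%.
Sum: 12% + 36% + 26% + 74% = 148%.

148%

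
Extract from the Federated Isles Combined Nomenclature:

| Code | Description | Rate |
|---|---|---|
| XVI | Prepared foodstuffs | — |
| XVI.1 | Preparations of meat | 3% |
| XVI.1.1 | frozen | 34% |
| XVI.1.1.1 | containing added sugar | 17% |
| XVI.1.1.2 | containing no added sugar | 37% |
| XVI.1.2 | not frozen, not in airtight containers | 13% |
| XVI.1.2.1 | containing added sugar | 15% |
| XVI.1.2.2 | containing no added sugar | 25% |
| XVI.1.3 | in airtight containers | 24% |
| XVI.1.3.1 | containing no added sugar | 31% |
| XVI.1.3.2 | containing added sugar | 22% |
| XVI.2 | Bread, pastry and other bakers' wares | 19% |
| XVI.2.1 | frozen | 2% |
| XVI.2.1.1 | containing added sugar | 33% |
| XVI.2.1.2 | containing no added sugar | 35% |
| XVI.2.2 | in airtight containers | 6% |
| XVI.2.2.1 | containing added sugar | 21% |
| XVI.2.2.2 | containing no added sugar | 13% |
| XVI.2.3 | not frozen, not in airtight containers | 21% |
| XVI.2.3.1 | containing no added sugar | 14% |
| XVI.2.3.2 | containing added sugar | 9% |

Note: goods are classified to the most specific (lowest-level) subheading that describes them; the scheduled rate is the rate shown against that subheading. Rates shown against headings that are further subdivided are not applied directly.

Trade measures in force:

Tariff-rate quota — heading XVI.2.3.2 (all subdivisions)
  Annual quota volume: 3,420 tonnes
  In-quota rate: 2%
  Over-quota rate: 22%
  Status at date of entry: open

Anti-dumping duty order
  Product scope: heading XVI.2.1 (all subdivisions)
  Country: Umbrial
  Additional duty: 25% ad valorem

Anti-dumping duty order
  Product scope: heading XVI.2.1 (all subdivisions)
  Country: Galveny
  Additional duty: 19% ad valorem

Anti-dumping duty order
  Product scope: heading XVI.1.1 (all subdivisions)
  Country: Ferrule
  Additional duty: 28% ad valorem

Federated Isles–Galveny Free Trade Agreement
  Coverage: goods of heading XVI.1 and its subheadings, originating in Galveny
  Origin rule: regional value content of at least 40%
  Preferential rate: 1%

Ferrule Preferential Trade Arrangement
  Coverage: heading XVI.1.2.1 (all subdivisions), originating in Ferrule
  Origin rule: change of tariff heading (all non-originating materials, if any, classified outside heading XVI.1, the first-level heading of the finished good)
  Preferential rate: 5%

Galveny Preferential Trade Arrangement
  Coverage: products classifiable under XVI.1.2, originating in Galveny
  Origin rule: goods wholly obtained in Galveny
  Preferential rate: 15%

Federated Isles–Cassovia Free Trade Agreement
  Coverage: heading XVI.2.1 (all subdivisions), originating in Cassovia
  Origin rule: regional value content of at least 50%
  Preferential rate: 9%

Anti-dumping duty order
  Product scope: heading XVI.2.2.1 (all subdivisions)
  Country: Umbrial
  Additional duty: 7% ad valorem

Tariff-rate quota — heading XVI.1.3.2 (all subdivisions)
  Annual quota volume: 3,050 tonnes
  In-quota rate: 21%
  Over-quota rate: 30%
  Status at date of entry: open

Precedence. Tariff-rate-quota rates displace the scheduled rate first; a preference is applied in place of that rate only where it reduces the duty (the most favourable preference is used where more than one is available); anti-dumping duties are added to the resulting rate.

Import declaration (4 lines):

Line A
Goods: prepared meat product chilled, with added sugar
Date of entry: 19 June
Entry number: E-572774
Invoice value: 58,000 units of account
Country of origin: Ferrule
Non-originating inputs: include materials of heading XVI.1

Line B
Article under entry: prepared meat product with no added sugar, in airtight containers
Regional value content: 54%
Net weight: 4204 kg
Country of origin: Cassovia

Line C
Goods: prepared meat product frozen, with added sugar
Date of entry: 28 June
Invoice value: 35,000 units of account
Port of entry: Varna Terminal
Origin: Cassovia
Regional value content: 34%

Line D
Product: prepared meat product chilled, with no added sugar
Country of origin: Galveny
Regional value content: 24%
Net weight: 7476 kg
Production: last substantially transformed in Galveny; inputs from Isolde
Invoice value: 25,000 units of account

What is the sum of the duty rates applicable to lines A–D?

Line A: prepared meat product → XVI.1; chilled → XVI.1.2; with added sugar → XVI.1.2.1. Scheduled 15%. Ferrule agreement on XVI.1.2.1: CTH not met. → 15%.
Line B: prepared meat product → XVI.1; in airtight containers → XVI.1.3; with no added sugar → XVI.1.3.1. Scheduled 31%. Cassovia agreement on XVI.2.1: XVI.1.3.1 not covered. → 31%.
Line C: prepared meat product → XVI.1; frozen → XVI.1.1; with added sugar → XVI.1.1.1. Scheduled 17%. Cassovia agreement on XVI.2.1: XVI.1.1.1 not covered. → 17%.
Line D: prepared meat product → XVI.1; chilled → XVI.1.2; with no added sugar → XVI.1.2.2. Scheduled 25%. Galveny agreement on XVI.1: RVC < 40%; Galveny agreement on XVI.1.2: not wholly obtained. → 25%.
Sum: 15% + 31% + 17% + 25% = 88%.

88%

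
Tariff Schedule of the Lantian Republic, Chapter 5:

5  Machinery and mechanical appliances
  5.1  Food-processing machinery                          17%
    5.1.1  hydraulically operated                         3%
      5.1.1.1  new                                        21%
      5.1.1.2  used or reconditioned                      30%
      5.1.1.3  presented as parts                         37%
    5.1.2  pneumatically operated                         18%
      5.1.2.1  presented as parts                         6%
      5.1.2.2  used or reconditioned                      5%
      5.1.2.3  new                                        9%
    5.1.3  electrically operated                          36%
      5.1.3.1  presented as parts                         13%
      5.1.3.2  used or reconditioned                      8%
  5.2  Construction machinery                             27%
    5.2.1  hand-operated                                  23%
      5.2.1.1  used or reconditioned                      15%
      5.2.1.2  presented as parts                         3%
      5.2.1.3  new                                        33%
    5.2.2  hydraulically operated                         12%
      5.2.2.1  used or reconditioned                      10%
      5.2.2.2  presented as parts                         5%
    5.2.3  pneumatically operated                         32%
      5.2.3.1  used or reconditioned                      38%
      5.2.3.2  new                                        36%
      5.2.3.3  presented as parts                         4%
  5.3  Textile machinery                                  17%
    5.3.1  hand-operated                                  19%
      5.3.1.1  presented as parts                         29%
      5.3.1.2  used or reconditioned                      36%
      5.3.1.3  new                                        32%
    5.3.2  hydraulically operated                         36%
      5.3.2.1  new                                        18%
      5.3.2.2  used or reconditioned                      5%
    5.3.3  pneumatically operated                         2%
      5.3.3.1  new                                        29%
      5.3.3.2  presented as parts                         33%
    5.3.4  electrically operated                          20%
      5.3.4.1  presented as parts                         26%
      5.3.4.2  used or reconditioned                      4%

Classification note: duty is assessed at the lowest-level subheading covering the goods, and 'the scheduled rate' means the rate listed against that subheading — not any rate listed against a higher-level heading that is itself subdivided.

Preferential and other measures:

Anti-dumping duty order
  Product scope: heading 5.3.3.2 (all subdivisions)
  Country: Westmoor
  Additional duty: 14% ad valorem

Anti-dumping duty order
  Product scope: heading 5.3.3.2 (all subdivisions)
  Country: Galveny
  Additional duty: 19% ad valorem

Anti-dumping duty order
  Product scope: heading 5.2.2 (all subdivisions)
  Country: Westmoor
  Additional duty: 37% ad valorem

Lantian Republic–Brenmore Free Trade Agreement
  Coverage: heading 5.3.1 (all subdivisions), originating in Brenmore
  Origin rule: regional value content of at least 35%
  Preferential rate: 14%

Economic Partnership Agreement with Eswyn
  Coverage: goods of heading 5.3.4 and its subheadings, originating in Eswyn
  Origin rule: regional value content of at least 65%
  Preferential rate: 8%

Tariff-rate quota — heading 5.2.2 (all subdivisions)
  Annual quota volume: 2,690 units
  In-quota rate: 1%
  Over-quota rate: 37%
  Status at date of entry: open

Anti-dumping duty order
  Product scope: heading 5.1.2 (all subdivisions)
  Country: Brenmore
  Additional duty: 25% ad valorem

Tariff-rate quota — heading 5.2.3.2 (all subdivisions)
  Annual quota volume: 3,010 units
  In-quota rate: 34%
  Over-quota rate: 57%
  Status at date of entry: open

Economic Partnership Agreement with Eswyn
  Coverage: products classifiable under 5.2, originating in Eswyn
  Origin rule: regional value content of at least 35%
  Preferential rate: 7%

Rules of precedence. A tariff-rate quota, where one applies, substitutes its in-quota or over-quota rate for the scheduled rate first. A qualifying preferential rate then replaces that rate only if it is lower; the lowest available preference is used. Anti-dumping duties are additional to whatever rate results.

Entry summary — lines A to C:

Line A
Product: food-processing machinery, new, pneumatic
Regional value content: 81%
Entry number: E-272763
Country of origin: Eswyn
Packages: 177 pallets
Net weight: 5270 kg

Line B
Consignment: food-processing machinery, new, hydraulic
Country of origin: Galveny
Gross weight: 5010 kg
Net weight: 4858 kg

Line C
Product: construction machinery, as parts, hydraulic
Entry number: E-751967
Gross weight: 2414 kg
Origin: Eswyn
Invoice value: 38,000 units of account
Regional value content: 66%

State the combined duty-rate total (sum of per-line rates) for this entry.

Line A: food-processing → 5.1; pneumatic → 5.1.2; new → 5.1.2.3. Scheduled 9%. Eswyn agreement on 5.3.4: 5.1.2.3 not covered; Eswyn agreement on 5.2: 5.1.2.3 not covered. → 9%.
Line B: food-processing → 5.1; hydraulic → 5.1.1; new → 5.1.1.1. Scheduled 21%. No special measure applies. → 21%.
Line C: construction → 5.2; hydraulic → 5.2.2; as parts → 5.2.2.2. Scheduled 5%. quota on 5.2.2 open → in-quota 1%; Eswyn agreement on 5.3.4: 5.2.2.2 not covered; Eswyn agreement on 5.2: RVC ≥ 35% → 7% available; preference 7% not lower than 1% → no reduction. → 1%.
Sum: 9% + 21% + 1% = 31%.

31%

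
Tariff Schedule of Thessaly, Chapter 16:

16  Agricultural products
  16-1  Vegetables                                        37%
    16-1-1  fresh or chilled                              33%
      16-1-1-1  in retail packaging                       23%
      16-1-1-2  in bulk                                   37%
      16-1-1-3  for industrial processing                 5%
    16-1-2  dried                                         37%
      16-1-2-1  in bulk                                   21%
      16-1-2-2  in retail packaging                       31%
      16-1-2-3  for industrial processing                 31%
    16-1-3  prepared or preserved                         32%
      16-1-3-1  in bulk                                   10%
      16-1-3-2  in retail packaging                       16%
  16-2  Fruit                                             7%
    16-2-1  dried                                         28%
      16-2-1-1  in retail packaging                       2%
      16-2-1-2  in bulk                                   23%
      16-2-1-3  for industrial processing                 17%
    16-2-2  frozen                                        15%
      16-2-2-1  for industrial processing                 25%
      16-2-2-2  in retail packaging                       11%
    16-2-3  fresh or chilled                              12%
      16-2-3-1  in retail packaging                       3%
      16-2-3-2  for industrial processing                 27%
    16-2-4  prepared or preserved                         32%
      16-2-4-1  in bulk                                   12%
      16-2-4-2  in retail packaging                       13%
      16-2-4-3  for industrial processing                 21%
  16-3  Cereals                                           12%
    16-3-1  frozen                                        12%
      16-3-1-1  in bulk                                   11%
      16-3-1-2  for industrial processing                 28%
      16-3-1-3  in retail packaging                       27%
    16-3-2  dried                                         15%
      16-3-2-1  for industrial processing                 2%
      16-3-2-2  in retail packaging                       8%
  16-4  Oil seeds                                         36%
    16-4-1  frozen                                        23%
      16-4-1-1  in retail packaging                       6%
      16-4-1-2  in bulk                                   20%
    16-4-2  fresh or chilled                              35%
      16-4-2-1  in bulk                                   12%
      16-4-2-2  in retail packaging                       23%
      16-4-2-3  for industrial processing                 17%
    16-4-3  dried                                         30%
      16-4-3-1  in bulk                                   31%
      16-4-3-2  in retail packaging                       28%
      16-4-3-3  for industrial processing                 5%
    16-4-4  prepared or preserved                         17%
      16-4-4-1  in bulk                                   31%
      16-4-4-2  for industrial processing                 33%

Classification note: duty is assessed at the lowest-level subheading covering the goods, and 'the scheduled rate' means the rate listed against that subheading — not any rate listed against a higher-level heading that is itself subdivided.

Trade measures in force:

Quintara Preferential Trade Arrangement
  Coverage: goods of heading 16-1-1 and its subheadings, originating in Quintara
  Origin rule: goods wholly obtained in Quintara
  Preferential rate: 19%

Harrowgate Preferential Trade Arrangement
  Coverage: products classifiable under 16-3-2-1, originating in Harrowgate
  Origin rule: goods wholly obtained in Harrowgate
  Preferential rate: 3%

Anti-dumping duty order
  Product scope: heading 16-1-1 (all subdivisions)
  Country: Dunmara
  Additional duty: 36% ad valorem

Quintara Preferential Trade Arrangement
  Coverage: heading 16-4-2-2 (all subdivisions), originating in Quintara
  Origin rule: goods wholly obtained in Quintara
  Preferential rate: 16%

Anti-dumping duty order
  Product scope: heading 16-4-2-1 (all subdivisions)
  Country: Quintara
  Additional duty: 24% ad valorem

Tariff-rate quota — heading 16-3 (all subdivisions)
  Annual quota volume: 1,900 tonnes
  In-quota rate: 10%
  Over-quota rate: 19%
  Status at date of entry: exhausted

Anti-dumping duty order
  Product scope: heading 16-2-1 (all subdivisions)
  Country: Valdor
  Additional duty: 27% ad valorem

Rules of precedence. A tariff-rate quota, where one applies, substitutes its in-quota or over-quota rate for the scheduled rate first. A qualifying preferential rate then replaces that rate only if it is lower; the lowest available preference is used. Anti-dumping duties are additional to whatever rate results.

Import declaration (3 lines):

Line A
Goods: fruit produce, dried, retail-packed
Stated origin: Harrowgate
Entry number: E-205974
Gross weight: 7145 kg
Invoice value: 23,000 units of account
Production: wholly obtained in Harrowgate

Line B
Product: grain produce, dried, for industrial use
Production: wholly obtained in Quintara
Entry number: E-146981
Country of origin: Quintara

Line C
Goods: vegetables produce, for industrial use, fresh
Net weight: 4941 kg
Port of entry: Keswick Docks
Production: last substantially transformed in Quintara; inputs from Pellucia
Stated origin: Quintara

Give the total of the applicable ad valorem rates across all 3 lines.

Line A: fruit → 16-2; dried → 16-2-1; retail-packed → 16-2-1-1. Scheduled 2%. Harrowgate agreement on 16-3-2-1: 16-2-1-1 not covered. → 2%.
Line B: grain → 16-3; dried → 16-3-2; for industrial use → 16-3-2-1. Scheduled 2%. quota on 16-3 exhausted → over-quota 19%; Quintara agreement on 16-1-1: 16-3-2-1 not covered; Quintara agreement on 16-4-2-2: 16-3-2-1 not covered. → 19%.
Line C: vegetables → 16-1; fresh → 16-1-1; for industrial use → 16-1-1-3. Scheduled 5%. Quintara agreement on 16-1-1: not wholly obtained; Quintara agreement on 16-4-2-2: 16-1-1-3 not covered. → 5%.
Sum: 2% + 19% + 5% = 26%.

26%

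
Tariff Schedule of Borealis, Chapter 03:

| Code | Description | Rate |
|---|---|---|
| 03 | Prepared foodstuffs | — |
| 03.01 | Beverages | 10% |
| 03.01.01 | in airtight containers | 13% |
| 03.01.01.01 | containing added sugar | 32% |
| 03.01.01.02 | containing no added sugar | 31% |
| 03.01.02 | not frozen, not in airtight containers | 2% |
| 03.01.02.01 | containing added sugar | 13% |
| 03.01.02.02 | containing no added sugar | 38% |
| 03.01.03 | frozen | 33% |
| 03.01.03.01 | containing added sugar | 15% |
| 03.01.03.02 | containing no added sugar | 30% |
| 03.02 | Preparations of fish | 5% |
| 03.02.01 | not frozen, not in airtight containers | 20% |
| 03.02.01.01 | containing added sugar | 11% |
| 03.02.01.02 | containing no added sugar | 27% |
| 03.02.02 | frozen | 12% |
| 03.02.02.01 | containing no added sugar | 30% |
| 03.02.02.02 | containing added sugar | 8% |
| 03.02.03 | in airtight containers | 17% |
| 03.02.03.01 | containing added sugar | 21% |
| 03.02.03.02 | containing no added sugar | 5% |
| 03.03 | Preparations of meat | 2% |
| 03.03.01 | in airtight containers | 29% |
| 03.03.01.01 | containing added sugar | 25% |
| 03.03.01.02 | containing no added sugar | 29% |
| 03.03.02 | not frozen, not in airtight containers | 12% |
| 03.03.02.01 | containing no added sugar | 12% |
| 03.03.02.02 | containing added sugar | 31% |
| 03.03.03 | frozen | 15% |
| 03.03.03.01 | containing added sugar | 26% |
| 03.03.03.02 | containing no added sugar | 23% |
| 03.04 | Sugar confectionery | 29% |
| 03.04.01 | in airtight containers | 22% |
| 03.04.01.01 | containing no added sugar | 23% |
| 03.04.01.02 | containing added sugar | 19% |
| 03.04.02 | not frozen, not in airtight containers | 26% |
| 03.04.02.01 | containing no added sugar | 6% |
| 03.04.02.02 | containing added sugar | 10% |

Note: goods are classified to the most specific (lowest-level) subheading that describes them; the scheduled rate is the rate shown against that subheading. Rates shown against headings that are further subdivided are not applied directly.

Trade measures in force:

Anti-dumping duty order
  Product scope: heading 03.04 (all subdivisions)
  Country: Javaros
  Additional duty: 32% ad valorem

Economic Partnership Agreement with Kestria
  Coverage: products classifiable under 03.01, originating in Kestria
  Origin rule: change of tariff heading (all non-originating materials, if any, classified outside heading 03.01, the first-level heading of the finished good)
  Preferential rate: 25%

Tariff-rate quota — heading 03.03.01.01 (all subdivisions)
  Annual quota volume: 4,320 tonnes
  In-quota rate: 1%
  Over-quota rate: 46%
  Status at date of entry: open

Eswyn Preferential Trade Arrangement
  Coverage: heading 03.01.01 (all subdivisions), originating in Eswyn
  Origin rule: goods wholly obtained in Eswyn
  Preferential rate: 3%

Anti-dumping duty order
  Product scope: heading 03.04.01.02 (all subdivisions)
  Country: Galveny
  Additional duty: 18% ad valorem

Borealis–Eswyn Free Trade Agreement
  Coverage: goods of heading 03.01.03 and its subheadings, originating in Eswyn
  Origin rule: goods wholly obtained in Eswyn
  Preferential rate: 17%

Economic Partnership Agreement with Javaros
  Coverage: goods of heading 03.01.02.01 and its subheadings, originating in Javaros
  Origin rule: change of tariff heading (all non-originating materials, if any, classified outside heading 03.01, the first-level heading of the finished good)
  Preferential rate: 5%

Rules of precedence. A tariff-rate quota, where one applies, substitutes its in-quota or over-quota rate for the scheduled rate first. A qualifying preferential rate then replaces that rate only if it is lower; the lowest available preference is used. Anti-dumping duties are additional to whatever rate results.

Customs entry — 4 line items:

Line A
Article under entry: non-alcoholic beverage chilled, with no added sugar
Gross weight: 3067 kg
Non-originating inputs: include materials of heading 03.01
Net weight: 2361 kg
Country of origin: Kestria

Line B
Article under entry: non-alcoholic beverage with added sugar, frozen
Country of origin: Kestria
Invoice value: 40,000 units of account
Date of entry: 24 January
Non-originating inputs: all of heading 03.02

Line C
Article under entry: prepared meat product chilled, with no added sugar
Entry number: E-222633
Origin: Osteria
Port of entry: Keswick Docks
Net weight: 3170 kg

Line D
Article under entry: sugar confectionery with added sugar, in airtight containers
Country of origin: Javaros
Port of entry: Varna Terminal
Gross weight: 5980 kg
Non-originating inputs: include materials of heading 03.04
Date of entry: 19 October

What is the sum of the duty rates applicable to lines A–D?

Line A: non-alcoholic beverage → 03.01; chilled → 03.01.02; with no added sugar → 03.01.02.02. Scheduled 38%. Kestria agreement on 03.01: CTH not met. → 38%.
Line B: non-alcoholic beverage → 03.01; frozen → 03.01.03; with added sugar → 03.01.03.01. Scheduled 15%. Kestria agreement on 03.01: CTH met → 25% available; preference 25% not lower than 15% → no reduction. → 15%.
Line C: prepared meat product → 03.03; chilled → 03.03.02; with no added sugar → 03.03.02.01. Scheduled 12%. No special measure applies. → 12%.
Line D: sugar confectionery → 03.04; in airtight containers → 03.04.01; with added sugar → 03.04.01.02. Scheduled 19%. Javaros agreement on 03.01.02.01: 03.04.01.02 not covered; anti-dumping (Javaros, 03.04): +32%; total 19% + 32% = 51%. → 51%.
Sum: 38% + 15% + 12% + 51% = 116%.

116%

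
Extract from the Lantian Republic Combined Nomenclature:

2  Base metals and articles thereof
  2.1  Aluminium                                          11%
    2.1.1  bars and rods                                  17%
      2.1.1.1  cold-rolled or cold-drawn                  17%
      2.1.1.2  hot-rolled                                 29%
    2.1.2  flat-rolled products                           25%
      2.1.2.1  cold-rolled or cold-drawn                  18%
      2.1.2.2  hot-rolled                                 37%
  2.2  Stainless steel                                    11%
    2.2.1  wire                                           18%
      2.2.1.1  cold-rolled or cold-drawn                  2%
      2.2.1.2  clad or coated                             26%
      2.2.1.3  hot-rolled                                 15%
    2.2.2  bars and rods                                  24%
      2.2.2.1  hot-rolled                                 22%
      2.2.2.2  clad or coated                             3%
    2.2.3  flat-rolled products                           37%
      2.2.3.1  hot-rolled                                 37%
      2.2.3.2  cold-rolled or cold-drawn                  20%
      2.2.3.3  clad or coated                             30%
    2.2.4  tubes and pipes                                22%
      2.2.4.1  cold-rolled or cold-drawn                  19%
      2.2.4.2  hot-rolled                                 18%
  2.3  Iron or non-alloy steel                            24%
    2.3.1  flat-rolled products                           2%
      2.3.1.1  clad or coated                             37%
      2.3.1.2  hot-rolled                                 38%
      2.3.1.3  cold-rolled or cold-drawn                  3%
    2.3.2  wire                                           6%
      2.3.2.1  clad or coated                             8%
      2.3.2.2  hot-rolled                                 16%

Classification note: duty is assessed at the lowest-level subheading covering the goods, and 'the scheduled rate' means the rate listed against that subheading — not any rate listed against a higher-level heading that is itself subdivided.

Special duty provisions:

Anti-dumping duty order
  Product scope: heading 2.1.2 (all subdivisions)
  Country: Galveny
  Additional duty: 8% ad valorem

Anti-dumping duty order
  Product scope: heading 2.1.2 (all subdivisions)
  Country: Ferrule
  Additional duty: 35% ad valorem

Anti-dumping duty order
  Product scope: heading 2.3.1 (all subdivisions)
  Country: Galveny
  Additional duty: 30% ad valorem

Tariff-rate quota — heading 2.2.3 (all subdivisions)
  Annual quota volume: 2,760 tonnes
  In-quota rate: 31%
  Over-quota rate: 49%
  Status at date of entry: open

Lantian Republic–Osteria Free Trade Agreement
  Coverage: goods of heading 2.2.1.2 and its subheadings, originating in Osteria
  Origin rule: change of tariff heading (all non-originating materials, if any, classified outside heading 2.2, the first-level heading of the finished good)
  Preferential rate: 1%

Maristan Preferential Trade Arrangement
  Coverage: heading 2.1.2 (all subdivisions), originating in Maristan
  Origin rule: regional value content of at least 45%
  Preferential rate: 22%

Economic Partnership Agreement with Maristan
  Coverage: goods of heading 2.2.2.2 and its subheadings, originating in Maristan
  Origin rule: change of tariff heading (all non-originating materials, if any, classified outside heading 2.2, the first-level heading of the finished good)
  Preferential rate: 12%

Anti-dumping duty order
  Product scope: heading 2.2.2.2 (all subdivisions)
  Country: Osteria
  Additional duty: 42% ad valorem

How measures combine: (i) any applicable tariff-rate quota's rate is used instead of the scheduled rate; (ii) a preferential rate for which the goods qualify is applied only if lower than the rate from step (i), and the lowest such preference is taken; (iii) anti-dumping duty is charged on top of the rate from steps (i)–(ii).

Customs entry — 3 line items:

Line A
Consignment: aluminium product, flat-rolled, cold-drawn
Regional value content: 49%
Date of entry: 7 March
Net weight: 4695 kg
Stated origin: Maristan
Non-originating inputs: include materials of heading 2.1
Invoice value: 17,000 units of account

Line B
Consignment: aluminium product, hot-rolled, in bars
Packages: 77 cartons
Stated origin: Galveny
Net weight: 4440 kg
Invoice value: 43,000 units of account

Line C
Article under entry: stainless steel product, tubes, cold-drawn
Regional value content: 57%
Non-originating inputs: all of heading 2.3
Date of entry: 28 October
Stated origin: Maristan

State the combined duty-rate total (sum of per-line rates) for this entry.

Line A: aluminium → 2.1; flat-rolled → 2.1.2; cold-drawn → 2.1.2.1. Scheduled 18%. Maristan agreement on 2.1.2: RVC ≥ 45% → 22% available; Maristan agreement on 2.2.2.2: 2.1.2.1 not covered; preference 22% not lower than 18% → no reduction. → 18%.
Line B: aluminium → 2.1; in bars → 2.1.1; hot-rolled → 2.1.1.2. Scheduled 29%. No special measure applies. → 29%.
Line C: stainless steel → 2.2; tubes → 2.2.4; cold-drawn → 2.2.4.1. Scheduled 19%. Maristan agreement on 2.1.2: 2.2.4.1 not covered; Maristan agreement on 2.2.2.2: 2.2.4.1 not covered. → 19%.
Sum: 18% + 29% + 19% = 66%.

66%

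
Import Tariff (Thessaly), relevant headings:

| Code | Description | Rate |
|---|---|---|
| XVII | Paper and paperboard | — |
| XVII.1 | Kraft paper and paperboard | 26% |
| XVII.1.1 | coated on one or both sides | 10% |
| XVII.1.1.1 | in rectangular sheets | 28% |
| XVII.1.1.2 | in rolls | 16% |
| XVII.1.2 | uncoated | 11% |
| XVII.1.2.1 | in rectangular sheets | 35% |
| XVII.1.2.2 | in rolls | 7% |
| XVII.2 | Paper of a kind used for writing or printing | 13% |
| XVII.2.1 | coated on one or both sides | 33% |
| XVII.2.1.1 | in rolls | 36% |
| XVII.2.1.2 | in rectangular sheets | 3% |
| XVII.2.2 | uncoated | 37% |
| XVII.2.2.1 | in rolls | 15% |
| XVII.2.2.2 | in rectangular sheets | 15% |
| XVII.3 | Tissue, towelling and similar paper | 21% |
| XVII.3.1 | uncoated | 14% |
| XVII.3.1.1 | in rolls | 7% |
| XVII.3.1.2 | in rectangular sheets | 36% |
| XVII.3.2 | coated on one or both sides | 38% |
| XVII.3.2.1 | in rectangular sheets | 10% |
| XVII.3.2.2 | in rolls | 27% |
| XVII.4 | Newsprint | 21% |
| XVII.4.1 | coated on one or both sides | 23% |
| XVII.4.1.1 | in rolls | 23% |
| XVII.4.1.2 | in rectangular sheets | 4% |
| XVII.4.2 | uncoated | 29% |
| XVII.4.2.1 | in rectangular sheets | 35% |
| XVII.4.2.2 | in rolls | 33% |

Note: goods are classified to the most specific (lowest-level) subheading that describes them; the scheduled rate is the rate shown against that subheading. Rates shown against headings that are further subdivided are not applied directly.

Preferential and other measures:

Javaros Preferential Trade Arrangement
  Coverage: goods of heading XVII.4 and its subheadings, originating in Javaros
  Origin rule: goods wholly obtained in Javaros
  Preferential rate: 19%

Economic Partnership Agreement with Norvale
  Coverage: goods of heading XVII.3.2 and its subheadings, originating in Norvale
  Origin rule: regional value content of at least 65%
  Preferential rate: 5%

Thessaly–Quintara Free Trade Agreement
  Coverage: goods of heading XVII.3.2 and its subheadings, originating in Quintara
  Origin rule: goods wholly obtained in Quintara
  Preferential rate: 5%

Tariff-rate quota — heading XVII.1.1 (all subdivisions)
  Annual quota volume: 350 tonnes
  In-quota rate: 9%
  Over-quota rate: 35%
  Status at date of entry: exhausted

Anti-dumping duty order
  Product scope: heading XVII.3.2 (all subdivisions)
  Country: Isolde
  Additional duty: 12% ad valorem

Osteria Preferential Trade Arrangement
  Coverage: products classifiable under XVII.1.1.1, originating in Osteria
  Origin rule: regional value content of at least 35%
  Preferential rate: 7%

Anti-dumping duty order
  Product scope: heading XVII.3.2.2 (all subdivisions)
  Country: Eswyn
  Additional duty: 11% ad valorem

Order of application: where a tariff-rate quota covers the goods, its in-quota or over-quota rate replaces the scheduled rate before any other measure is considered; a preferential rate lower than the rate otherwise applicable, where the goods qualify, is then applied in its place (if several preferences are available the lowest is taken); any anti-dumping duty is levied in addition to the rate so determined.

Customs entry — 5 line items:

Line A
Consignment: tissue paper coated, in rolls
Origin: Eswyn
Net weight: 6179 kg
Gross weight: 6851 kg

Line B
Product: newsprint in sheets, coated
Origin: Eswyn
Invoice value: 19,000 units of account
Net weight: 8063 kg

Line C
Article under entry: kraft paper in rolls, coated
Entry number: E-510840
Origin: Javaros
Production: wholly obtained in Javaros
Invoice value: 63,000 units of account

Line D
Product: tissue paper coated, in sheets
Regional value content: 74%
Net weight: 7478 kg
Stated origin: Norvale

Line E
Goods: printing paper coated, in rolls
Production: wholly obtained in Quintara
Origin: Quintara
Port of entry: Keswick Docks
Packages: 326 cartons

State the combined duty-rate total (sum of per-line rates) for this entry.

118%

Line A: tissue paper → XVII.3; coated → XVII.3.2; in rolls → XVII.3.2.2. Scheduled 27%. anti-dumping (Eswyn, XVII.3.2.2): +11%; total 27% + 11% = 38%. → 38%.
Line B: newsprint → XVII.4; coated → XVII.4.1; in sheets → XVII.4.1.2. Scheduled 4%. No special measure applies. → 4%.
Line C: kraft paper → XVII.1; coated → XVII.1.1; in rolls → XVII.1.1.2. Scheduled 16%. quota on XVII.1.1 exhausted → over-quota 35%; Javaros agreement on XVII.4: XVII.1.1.2 not covered. → 35%.
Line D: tissue paper → XVII.3; coated → XVII.3.2; in sheets → XVII.3.2.1. Scheduled 10%. Norvale agreement on XVII.3.2: RVC ≥ 65% → 5% available; preferential 5%. → 5%.
Line E: printing paper → XVII.2; coated → XVII.2.1; in rolls → XVII.2.1.1. Scheduled 36%. Quintara agreement on XVII.3.2: XVII.2.1.1 not covered. → 36%.
Sum: 38% + 4% + 35% + 5% + 36% = 118%.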